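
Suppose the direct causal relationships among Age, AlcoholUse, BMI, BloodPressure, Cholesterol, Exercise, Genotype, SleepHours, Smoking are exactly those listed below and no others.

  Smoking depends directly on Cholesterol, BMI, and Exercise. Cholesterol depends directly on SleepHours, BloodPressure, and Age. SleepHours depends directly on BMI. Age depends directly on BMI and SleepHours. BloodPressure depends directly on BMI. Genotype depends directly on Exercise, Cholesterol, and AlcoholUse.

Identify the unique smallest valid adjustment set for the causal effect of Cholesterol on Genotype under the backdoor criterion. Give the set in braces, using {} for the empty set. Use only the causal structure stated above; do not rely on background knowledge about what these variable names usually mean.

Variables eligible for adjustment (non-descendants of Cholesterol, excluding Cholesterol and Genotype): {Age, AlcoholUse, BMI, BloodPressure, Exercise, SleepHours}.
Backdoor paths from Cholesterol to Genotype:
  P1: Cholesterol <- SleepHours <- BMI -> Smoking <- Exercise -> Genotype
  P2: Cholesterol <- SleepHours -> Age <- BMI -> Smoking <- Exercise -> Genotype
  P3: Cholesterol <- BloodPressure <- BMI -> Smoking <- Exercise -> Genotype
  P4: Cholesterol <- Age <- BMI -> Smoking <- Exercise -> Genotype
  P5: Cholesterol <- Age <- SleepHours <- BMI -> Smoking <- Exercise -> Genotype
Each backdoor path contains an unconditioned collider, so every path is already blocked with the empty conditioning set:
  P1: blocked at collider Smoking (neither it nor any descendant is in the conditioning set).
  P2: blocked at collider Age (neither it nor any descendant is in the conditioning set).
  P3: blocked at collider Smoking (neither it nor any descendant is in the conditioning set).
  P4: blocked at collider Smoking (neither it nor any descendant is in the conditioning set).
  P5: blocked at collider Smoking (neither it nor any descendant is in the conditioning set).
The empty set is therefore the unique smallest valid set.

{}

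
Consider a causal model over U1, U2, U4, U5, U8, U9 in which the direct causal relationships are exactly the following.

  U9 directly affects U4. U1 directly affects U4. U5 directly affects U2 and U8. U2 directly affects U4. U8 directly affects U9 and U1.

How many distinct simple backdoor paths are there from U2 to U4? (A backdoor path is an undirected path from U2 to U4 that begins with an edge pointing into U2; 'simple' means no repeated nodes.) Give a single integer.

2

A backdoor path from U2 to U4 is any simple undirected path whose first edge points into U2 (i.e. leaves U2 via a parent).
Parents of U2: {U5}.
Enumerating:
  P1: U2 <- U5 -> U8 -> U9 -> U4
  P2: U2 <- U5 -> U8 -> U1 -> U4
That exhausts the simple backdoor paths. Count: 2.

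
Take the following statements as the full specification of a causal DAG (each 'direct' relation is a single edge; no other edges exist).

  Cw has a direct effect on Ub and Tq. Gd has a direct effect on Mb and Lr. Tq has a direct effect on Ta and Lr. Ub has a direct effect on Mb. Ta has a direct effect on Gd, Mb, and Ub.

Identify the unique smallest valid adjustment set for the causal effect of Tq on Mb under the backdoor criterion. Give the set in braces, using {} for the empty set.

Variables eligible for adjustment (non-descendants of Tq, excluding Tq and Mb): {Cw}.
Backdoor paths from Tq to Mb:
  P1: Tq <- Cw -> Ub <- Ta -> Gd -> Mb
  P2: Tq <- Cw -> Ub <- Ta -> Mb
  P3: Tq <- Cw -> Ub -> Mb
The empty set is not sufficient: P3 (Tq <- Cw -> Ub -> Mb) has no collider blocking it and no conditioned non-collider, so it is open.
Try {Cw}:
  P1: blocked at fork node Cw ∈ conditioning set.
  P2: blocked at fork node Cw ∈ conditioning set.
  P3: blocked at fork node Cw ∈ conditioning set.
{Cw} contains no descendant of Tq and blocks every backdoor path.
{Cw} is the unique smallest valid adjustment set.

{Cw}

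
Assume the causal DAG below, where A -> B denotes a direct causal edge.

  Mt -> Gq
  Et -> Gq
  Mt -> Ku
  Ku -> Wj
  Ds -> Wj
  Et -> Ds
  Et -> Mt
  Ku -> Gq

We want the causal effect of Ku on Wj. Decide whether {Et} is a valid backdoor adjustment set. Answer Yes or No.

Backdoor paths from Ku to Wj (paths whose first edge points into Ku):
  P1: Ku <- Mt <- Et -> Ds -> Wj
  P2: Ku <- Mt -> Gq <- Et -> Ds -> Wj
Condition 1 (no descendant of Ku in the set): holds — descendants of Ku are {Gq, Wj}; none are in {Et}.
Condition 2 (every backdoor path blocked by {Et}):
  P1: blocked at fork node Et ∈ conditioning set.
  P2: blocked at collider Gq (neither it nor any descendant is in the conditioning set).
{Et} satisfies the backdoor criterion.

Yes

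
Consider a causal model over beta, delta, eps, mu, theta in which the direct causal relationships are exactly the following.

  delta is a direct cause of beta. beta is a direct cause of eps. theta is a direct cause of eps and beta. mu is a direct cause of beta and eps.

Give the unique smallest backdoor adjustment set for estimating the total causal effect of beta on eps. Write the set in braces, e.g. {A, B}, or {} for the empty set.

{mu, theta}

Variables eligible for adjustment (non-descendants of beta, excluding beta and eps): {delta, mu, theta}.
Backdoor paths from beta to eps:
  P1: beta <- theta -> eps
  P2: beta <- mu -> eps
The empty set is not sufficient: P1 (beta <- theta -> eps) has no collider blocking it and no conditioned non-collider, so it is open.
Try {mu, theta}:
  P1: blocked at fork node theta ∈ conditioning set.
  P2: blocked at fork node mu ∈ conditioning set.
{mu, theta} contains no descendant of beta and blocks every backdoor path.
Every element of {mu, theta} is needed (dropping mu leaves P2 open; dropping theta leaves P1 open), so no proper subset is valid.
Among all size-2 subsets of the eligible variables, only {mu, theta} blocks every backdoor path, so it is the unique smallest valid adjustment set.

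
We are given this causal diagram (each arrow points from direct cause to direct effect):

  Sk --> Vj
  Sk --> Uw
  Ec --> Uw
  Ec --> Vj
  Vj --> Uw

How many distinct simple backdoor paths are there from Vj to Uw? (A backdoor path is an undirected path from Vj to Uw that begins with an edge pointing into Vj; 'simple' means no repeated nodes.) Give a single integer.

A backdoor path from Vj to Uw is any simple undirected path whose first edge points into Vj (i.e. leaves Vj via a parent).
Parents of Vj: {Ec, Sk}.
Enumerating:
  P1: Vj <- Ec -> Uw
  P2: Vj <- Sk -> Uw
That exhausts the simple backdoor paths. Count: 2.

2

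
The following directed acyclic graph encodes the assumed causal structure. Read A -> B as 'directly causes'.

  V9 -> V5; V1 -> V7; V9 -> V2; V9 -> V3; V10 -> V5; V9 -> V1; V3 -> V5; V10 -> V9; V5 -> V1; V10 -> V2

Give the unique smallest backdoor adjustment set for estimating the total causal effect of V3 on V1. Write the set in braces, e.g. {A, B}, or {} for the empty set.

Variables eligible for adjustment (non-descendants of V3, excluding V3 and V1): {V10, V2, V9}.
Backdoor paths from V3 to V1:
  P1: V3 <- V9 <- V10 -> V5 -> V1
  P2: V3 <- V9 -> V5 -> V1
  P3: V3 <- V9 -> V2 <- V10 -> V5 -> V1
  P4: V3 <- V9 -> V1
The empty set is not sufficient: P1 (V3 <- V9 <- V10 -> V5 -> V1) has no collider blocking it and no conditioned non-collider, so it is open.
Try {V9}:
  P1: blocked at chain node V9 ∈ conditioning set.
  P2: blocked at fork node V9 ∈ conditioning set.
  P3: blocked at fork node V9 ∈ conditioning set.
  P4: blocked at fork node V9 ∈ conditioning set.
{V9} contains no descendant of V3 and blocks every backdoor path.
No other singleton works — e.g. {V10} leaves P2 open — so {V9} is the unique smallest valid adjustment set.

{V9}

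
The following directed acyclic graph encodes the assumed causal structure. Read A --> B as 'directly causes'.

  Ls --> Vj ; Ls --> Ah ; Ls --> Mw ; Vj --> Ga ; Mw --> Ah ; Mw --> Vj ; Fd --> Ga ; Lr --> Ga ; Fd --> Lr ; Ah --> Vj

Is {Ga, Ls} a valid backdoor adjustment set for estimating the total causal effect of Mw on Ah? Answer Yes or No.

Backdoor paths from Mw to Ah (paths whose first edge points into Mw):
  P1: Mw <- Ls -> Ah
  P2: Mw <- Ls -> Vj <- Ah
Condition 1 (no descendant of Mw in the set): FAILS — Ga is a descendant of Mw.
Condition 2 (every backdoor path blocked by {Ga, Ls}):
  P1: blocked at fork node Ls ∈ conditioning set.
  P2: blocked at fork node Ls ∈ conditioning set.
{Ga, Ls} does not satisfy the backdoor criterion.

No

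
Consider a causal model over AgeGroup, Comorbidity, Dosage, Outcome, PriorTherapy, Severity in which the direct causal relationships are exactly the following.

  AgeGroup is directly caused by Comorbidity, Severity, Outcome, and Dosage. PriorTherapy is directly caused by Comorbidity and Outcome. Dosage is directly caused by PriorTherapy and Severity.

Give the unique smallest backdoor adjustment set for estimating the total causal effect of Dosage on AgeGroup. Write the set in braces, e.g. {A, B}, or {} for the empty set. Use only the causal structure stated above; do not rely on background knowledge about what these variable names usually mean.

{PriorTherapy, Severity}

Variables eligible for adjustment (non-descendants of Dosage, excluding Dosage and AgeGroup): {Comorbidity, Outcome, PriorTherapy, Severity}.
Backdoor paths from Dosage to AgeGroup:
  P1: Dosage <- Severity -> AgeGroup
  P2: Dosage <- PriorTherapy <- Outcome -> AgeGroup
  P3: Dosage <- PriorTherapy <- Comorbidity -> AgeGroup
The empty set is not sufficient: P1 (Dosage <- Severity -> AgeGroup) has no collider blocking it and no conditioned non-collider, so it is open.
Try {PriorTherapy, Severity}:
  P1: blocked at fork node Severity ∈ conditioning set.
  P2: blocked at chain node PriorTherapy ∈ conditioning set.
  P3: blocked at chain node PriorTherapy ∈ conditioning set.
{PriorTherapy, Severity} contains no descendant of Dosage and blocks every backdoor path.
Every element of {PriorTherapy, Severity} is needed (dropping PriorTherapy leaves P2 open; dropping Severity leaves P1 open), so no proper subset is valid.
Among all size-2 subsets of the eligible variables, only {PriorTherapy, Severity} blocks every backdoor path, so it is the unique smallest valid adjustment set.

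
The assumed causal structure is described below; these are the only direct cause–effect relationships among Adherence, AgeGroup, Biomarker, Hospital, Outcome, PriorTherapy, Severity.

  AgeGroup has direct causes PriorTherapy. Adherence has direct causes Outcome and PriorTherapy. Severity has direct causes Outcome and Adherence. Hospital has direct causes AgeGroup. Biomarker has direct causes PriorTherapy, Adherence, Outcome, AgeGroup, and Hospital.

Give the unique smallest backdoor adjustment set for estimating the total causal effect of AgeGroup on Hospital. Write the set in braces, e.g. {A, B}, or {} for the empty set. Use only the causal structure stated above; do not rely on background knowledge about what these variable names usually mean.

{}

Variables eligible for adjustment (non-descendants of AgeGroup, excluding AgeGroup and Hospital): {Adherence, Outcome, PriorTherapy, Severity}.
Backdoor paths from AgeGroup to Hospital:
  P1: AgeGroup <- PriorTherapy -> Adherence <- Outcome -> Biomarker <- Hospital
  P2: AgeGroup <- PriorTherapy -> Adherence -> Biomarker <- Hospital
  P3: AgeGroup <- PriorTherapy -> Adherence -> Severity <- Outcome -> Biomarker <- Hospital
  P4: AgeGroup <- PriorTherapy -> Biomarker <- Hospital
Each backdoor path contains an unconditioned collider, so every path is already blocked with the empty conditioning set:
  P1: blocked at collider Adherence (neither it nor any descendant is in the conditioning set).
  P2: blocked at collider Biomarker (neither it nor any descendant is in the conditioning set).
  P3: blocked at collider Severity (neither it nor any descendant is in the conditioning set).
  P4: blocked at collider Biomarker (neither it nor any descendant is in the conditioning set).
The empty set is therefore the unique smallest valid set.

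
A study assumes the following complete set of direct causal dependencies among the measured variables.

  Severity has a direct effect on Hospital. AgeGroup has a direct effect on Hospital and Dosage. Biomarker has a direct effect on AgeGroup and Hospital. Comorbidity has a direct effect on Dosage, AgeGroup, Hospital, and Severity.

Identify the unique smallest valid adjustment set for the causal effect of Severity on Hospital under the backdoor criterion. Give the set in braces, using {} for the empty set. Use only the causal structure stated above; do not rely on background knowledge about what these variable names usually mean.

{Comorbidity}

Variables eligible for adjustment (non-descendants of Severity, excluding Severity and Hospital): {AgeGroup, Biomarker, Comorbidity, Dosage}.
Backdoor paths from Severity to Hospital:
  P1: Severity <- Comorbidity -> AgeGroup <- Biomarker -> Hospital
  P2: Severity <- Comorbidity -> AgeGroup -> Hospital
  P3: Severity <- Comorbidity -> Dosage <- AgeGroup <- Biomarker -> Hospital
  P4: Severity <- Comorbidity -> Dosage <- AgeGroup -> Hospital
  P5: Severity <- Comorbidity -> Hospital
The empty set is not sufficient: P2 (Severity <- Comorbidity -> AgeGroup -> Hospital) has no collider blocking it and no conditioned non-collider, so it is open.
Try {Comorbidity}:
  P1: blocked at fork node Comorbidity ∈ conditioning set.
  P2: blocked at fork node Comorbidity ∈ conditioning set.
  P3: blocked at fork node Comorbidity ∈ conditioning set.
  P4: blocked at fork node Comorbidity ∈ conditioning set.
  P5: blocked at fork node Comorbidity ∈ conditioning set.
{Comorbidity} contains no descendant of Severity and blocks every backdoor path.
No other singleton works — e.g. {Biomarker} leaves P2 open — so {Comorbidity} is the unique smallest valid adjustment set.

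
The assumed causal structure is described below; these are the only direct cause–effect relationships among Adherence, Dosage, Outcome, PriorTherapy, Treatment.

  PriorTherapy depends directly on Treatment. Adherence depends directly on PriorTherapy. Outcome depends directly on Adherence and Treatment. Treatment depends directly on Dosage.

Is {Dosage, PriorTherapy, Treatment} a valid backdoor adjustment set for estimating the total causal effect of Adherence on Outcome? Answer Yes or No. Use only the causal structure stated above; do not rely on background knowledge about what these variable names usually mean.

Backdoor paths from Adherence to Outcome (paths whose first edge points into Adherence):
  P1: Adherence <- PriorTherapy <- Treatment -> Outcome
Condition 1 (no descendant of Adherence in the set): holds — descendants of Adherence are {Outcome}; none are in {Dosage, PriorTherapy, Treatment}.
Condition 2 (every backdoor path blocked by {Dosage, PriorTherapy, Treatment}):
  P1: blocked at chain node PriorTherapy ∈ conditioning set.
{Dosage, PriorTherapy, Treatment} satisfies the backdoor criterion.

Yes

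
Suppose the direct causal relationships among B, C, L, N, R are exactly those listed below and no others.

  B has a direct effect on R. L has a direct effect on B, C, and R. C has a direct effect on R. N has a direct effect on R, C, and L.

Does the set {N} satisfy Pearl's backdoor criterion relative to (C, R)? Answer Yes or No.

No

Backdoor paths from C to R (paths whose first edge points into C):
  P1: C <- N -> L -> B -> R
  P2: C <- N -> L -> R
  P3: C <- N -> R
  P4: C <- L <- N -> R
  P5: C <- L -> B -> R
  P6: C <- L -> R
Condition 1 (no descendant of C in the set): holds — descendants of C are {R}; none are in {N}.
Condition 2 (every backdoor path blocked by {N}):
  P1: blocked at fork node N ∈ conditioning set.
  P2: blocked at fork node N ∈ conditioning set.
  P3: blocked at fork node N ∈ conditioning set.
  P4: blocked at fork node N ∈ conditioning set.
  P5: open — no interior node is in the conditioning set.
  P6: open — no interior node is in the conditioning set.
{N} does not satisfy the backdoor criterion.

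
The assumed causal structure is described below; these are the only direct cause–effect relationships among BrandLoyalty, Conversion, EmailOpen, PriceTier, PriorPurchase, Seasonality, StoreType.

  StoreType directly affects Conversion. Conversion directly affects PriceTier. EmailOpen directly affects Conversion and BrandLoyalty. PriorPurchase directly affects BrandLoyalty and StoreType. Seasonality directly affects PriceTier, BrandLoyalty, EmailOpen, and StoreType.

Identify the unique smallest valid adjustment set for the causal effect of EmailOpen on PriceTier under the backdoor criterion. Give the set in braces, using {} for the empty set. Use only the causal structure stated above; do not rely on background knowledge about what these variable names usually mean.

Variables eligible for adjustment (non-descendants of EmailOpen, excluding EmailOpen and PriceTier): {PriorPurchase, Seasonality, StoreType}.
Backdoor paths from EmailOpen to PriceTier:
  P1: EmailOpen <- Seasonality -> BrandLoyalty <- PriorPurchase -> StoreType -> Conversion -> PriceTier
  P2: EmailOpen <- Seasonality -> StoreType -> Conversion -> PriceTier
  P3: EmailOpen <- Seasonality -> PriceTier
The empty set is not sufficient: P2 (EmailOpen <- Seasonality -> StoreType -> Conversion -> PriceTier) has no collider blocking it and no conditioned non-collider, so it is open.
Try {Seasonality}:
  P1: blocked at fork node Seasonality ∈ conditioning set.
  P2: blocked at fork node Seasonality ∈ conditioning set.
  P3: blocked at fork node Seasonality ∈ conditioning set.
{Seasonality} contains no descendant of EmailOpen and blocks every backdoor path.
No other singleton works — e.g. {PriorPurchase} leaves P2 open — so {Seasonality} is the unique smallest valid adjustment set.

{Seasonality}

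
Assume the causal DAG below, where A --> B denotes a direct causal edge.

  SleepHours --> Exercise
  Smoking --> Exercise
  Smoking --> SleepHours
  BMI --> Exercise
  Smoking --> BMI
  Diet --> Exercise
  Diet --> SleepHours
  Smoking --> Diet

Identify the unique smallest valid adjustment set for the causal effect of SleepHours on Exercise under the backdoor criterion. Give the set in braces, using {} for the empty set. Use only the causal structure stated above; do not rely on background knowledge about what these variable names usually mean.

{Diet, Smoking}

Variables eligible for adjustment (non-descendants of SleepHours, excluding SleepHours and Exercise): {BMI, Diet, Smoking}.
Backdoor paths from SleepHours to Exercise:
  P1: SleepHours <- Smoking -> BMI -> Exercise
  P2: SleepHours <- Smoking -> Diet -> Exercise
  P3: SleepHours <- Smoking -> Exercise
  P4: SleepHours <- Diet <- Smoking -> BMI -> Exercise
  P5: SleepHours <- Diet <- Smoking -> Exercise
  P6: SleepHours <- Diet -> Exercise
The empty set is not sufficient: P1 (SleepHours <- Smoking -> BMI -> Exercise) has no collider blocking it and no conditioned non-collider, so it is open.
Try {Diet, Smoking}:
  P1: blocked at fork node Smoking ∈ conditioning set.
  P2: blocked at fork node Smoking ∈ conditioning set.
  P3: blocked at fork node Smoking ∈ conditioning set.
  P4: blocked at chain node Diet ∈ conditioning set.
  P5: blocked at chain node Diet ∈ conditioning set.
  P6: blocked at fork node Diet ∈ conditioning set.
{Diet, Smoking} contains no descendant of SleepHours and blocks every backdoor path.
Every element of {Diet, Smoking} is needed (dropping Diet leaves P6 open; dropping Smoking leaves P1 open), so no proper subset is valid.
Among all size-2 subsets of the eligible variables, only {Diet, Smoking} blocks every backdoor path, so it is the unique smallest valid adjustment set.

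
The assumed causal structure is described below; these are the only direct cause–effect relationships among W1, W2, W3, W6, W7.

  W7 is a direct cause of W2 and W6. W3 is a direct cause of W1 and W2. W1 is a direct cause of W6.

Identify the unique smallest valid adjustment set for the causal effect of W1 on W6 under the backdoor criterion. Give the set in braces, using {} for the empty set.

{}

Variables eligible for adjustment (non-descendants of W1, excluding W1 and W6): {W2, W3, W7}.
Backdoor paths from W1 to W6:
  P1: W1 <- W3 -> W2 <- W7 -> W6
Each backdoor path contains an unconditioned collider, so every path is already blocked with the empty conditioning set:
  P1: blocked at collider W2 (neither it nor any descendant is in the conditioning set).
The empty set is therefore the unique smallest valid set.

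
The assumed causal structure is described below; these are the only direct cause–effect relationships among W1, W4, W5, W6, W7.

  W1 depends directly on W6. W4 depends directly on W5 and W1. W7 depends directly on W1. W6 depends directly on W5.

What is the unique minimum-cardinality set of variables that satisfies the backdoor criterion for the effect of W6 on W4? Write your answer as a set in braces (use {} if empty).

Variables eligible for adjustment (non-descendants of W6, excluding W6 and W4): {W5}.
Backdoor paths from W6 to W4:
  P1: W6 <- W5 -> W4
The empty set is not sufficient: P1 (W6 <- W5 -> W4) has no collider blocking it and no conditioned non-collider, so it is open.
Try {W5}:
  P1: blocked at fork node W5 ∈ conditioning set.
{W5} contains no descendant of W6 and blocks every backdoor path.
{W5} is the unique smallest valid adjustment set.

{W5}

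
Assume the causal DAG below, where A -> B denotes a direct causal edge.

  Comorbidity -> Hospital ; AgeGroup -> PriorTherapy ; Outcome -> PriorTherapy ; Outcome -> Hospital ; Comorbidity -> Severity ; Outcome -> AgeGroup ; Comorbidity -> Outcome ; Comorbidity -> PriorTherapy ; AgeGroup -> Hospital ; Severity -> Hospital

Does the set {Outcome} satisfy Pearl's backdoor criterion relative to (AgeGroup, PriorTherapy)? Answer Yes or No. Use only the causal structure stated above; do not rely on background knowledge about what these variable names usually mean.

Backdoor paths from AgeGroup to PriorTherapy (paths whose first edge points into AgeGroup):
  P1: AgeGroup <- Outcome <- Comorbidity -> PriorTherapy
  P2: AgeGroup <- Outcome -> Hospital <- Comorbidity -> PriorTherapy
  P3: AgeGroup <- Outcome -> Hospital <- Severity <- Comorbidity -> PriorTherapy
  P4: AgeGroup <- Outcome -> PriorTherapy
Condition 1 (no descendant of AgeGroup in the set): holds — descendants of AgeGroup are {Hospital, PriorTherapy}; none are in {Outcome}.
Condition 2 (every backdoor path blocked by {Outcome}):
  P1: blocked at chain node Outcome ∈ conditioning set.
  P2: blocked at fork node Outcome ∈ conditioning set.
  P3: blocked at fork node Outcome ∈ conditioning set.
  P4: blocked at fork node Outcome ∈ conditioning set.
{Outcome} satisfies the backdoor criterion.

Yes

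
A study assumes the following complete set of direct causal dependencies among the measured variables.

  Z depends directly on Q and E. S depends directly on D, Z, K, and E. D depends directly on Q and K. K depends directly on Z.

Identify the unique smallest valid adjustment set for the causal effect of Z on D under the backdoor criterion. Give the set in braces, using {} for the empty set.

Variables eligible for adjustment (non-descendants of Z, excluding Z and D): {E, Q}.
Backdoor paths from Z to D:
  P1: Z <- Q -> D
  P2: Z <- E -> S <- K -> D
  P3: Z <- E -> S <- D
The empty set is not sufficient: P1 (Z <- Q -> D) has no collider blocking it and no conditioned non-collider, so it is open.
Try {Q}:
  P1: blocked at fork node Q ∈ conditioning set.
  P2: blocked at collider S (neither it nor any descendant is in the conditioning set).
  P3: blocked at collider S (neither it nor any descendant is in the conditioning set).
{Q} contains no descendant of Z and blocks every backdoor path.
No other singleton works — e.g. {E} leaves P1 open — so {Q} is the unique smallest valid adjustment set.

{Q}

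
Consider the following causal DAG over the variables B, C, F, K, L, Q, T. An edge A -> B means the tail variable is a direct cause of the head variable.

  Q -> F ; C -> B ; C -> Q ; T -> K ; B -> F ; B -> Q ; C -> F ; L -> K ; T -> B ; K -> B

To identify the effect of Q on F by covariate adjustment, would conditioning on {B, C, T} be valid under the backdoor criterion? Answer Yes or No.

Backdoor paths from Q to F (paths whose first edge points into Q):
  P1: Q <- C -> B -> F
  P2: Q <- C -> F
  P3: Q <- B <- C -> F
  P4: Q <- B -> F
Condition 1 (no descendant of Q in the set): holds — descendants of Q are {F}; none are in {B, C, T}.
Condition 2 (every backdoor path blocked by {B, C, T}):
  P1: blocked at fork node C ∈ conditioning set.
  P2: blocked at fork node C ∈ conditioning set.
  P3: blocked at chain node B ∈ conditioning set.
  P4: blocked at fork node B ∈ conditioning set.
{B, C, T} satisfies the backdoor criterion.

Yes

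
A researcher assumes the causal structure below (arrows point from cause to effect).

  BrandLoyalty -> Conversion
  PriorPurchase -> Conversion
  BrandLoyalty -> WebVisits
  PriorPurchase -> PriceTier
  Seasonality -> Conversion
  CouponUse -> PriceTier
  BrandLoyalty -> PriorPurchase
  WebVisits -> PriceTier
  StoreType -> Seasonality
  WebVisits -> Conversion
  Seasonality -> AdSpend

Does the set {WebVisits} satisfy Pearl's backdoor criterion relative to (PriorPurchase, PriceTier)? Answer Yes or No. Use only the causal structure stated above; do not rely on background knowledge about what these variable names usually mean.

Yes

Backdoor paths from PriorPurchase to PriceTier (paths whose first edge points into PriorPurchase):
  P1: PriorPurchase <- BrandLoyalty -> WebVisits -> PriceTier
  P2: PriorPurchase <- BrandLoyalty -> Conversion <- WebVisits -> PriceTier
Condition 1 (no descendant of PriorPurchase in the set): holds — descendants of PriorPurchase are {Conversion, PriceTier}; none are in {WebVisits}.
Condition 2 (every backdoor path blocked by {WebVisits}):
  P1: blocked at chain node WebVisits ∈ conditioning set.
  P2: blocked at collider Conversion (neither it nor any descendant is in the conditioning set).
{WebVisits} satisfies the backdoor criterion.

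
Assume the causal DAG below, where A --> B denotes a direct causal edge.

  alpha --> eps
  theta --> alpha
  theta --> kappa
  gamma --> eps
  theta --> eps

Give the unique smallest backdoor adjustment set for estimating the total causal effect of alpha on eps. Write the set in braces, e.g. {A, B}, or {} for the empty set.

{theta}

Variables eligible for adjustment (non-descendants of alpha, excluding alpha and eps): {gamma, kappa, theta}.
Backdoor paths from alpha to eps:
  P1: alpha <- theta -> eps
The empty set is not sufficient: P1 (alpha <- theta -> eps) has no collider blocking it and no conditioned non-collider, so it is open.
Try {theta}:
  P1: blocked at fork node theta ∈ conditioning set.
{theta} contains no descendant of alpha and blocks every backdoor path.
No other singleton works — e.g. {kappa} leaves P1 open — so {theta} is the unique smallest valid adjustment set.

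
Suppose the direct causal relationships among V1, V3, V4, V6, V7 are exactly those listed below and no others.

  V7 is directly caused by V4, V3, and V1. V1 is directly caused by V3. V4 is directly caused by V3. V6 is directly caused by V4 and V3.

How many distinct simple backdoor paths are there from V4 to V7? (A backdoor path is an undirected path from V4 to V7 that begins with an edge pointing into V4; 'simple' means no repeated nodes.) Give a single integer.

2

A backdoor path from V4 to V7 is any simple undirected path whose first edge points into V4 (i.e. leaves V4 via a parent).
Parents of V4: {V3}.
Enumerating:
  P1: V4 <- V3 -> V1 -> V7
  P2: V4 <- V3 -> V7
That exhausts the simple backdoor paths. Count: 2.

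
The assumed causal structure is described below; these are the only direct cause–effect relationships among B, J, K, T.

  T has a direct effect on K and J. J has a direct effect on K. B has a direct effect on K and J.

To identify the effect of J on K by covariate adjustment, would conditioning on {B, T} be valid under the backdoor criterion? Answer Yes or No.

Yes

Backdoor paths from J to K (paths whose first edge points into J):
  P1: J <- B -> K
  P2: J <- T -> K
Condition 1 (no descendant of J in the set): holds — descendants of J are {K}; none are in {B, T}.
Condition 2 (every backdoor path blocked by {B, T}):
  P1: blocked at fork node B ∈ conditioning set.
  P2: blocked at fork node T ∈ conditioning set.
{B, T} satisfies the backdoor criterion.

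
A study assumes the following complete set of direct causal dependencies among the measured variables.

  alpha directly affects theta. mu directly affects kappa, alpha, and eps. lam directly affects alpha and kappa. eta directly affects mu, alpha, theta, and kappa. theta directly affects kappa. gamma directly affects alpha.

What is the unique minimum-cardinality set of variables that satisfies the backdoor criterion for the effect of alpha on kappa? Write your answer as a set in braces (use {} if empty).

{eta, lam, mu}

Variables eligible for adjustment (non-descendants of alpha, excluding alpha and kappa): {eps, eta, gamma, lam, mu}.
Backdoor paths from alpha to kappa:
  P1: alpha <- lam -> kappa
  P2: alpha <- eta -> mu -> kappa
  P3: alpha <- eta -> theta -> kappa
  P4: alpha <- eta -> kappa
  P5: alpha <- mu <- eta -> theta -> kappa
  P6: alpha <- mu <- eta -> kappa
  P7: alpha <- mu -> kappa
The empty set is not sufficient: P1 (alpha <- lam -> kappa) has no collider blocking it and no conditioned non-collider, so it is open.
Try {eta, lam, mu}:
  P1: blocked at fork node lam ∈ conditioning set.
  P2: blocked at fork node eta ∈ conditioning set.
  P3: blocked at fork node eta ∈ conditioning set.
  P4: blocked at fork node eta ∈ conditioning set.
  P5: blocked at chain node mu ∈ conditioning set.
  P6: blocked at chain node mu ∈ conditioning set.
  P7: blocked at fork node mu ∈ conditioning set.
{eta, lam, mu} contains no descendant of alpha and blocks every backdoor path.
Every element of {eta, lam, mu} is needed (dropping eta leaves P3 open; dropping lam leaves P1 open; dropping mu leaves P7 open), so no proper subset is valid.
Among all size-3 subsets of the eligible variables, only {eta, lam, mu} blocks every backdoor path, so it is the unique smallest valid adjustment set.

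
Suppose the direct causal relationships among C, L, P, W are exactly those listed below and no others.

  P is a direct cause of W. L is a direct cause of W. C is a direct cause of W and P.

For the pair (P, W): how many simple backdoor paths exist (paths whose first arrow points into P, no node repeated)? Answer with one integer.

A backdoor path from P to W is any simple undirected path whose first edge points into P (i.e. leaves P via a parent).
Parents of P: {C}.
Enumerating:
  P1: P <- C -> W
That exhausts the simple backdoor paths. Count: 1.

1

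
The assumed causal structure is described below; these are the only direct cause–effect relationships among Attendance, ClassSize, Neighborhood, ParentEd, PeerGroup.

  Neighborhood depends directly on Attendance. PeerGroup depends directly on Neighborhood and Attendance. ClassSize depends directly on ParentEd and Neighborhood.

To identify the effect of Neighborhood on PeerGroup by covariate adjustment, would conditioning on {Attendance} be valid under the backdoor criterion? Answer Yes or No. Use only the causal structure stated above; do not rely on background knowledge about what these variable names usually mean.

Yes

Backdoor paths from Neighborhood to PeerGroup (paths whose first edge points into Neighborhood):
  P1: Neighborhood <- Attendance -> PeerGroup
Condition 1 (no descendant of Neighborhood in the set): holds — descendants of Neighborhood are {ClassSize, PeerGroup}; none are in {Attendance}.
Condition 2 (every backdoor path blocked by {Attendance}):
  P1: blocked at fork node Attendance ∈ conditioning set.
{Attendance} satisfies the backdoor criterion.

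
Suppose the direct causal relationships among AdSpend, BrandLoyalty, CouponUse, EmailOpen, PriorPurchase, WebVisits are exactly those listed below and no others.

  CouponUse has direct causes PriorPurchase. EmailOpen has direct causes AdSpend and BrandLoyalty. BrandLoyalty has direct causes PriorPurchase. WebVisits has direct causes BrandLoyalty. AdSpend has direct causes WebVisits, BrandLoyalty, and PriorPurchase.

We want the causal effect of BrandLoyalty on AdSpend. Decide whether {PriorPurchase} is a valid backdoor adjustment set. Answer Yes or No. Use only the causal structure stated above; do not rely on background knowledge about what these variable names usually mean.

Yes

Backdoor paths from BrandLoyalty to AdSpend (paths whose first edge points into BrandLoyalty):
  P1: BrandLoyalty <- PriorPurchase -> AdSpend
Condition 1 (no descendant of BrandLoyalty in the set): holds — descendants of BrandLoyalty are {AdSpend, EmailOpen, WebVisits}; none are in {PriorPurchase}.
Condition 2 (every backdoor path blocked by {PriorPurchase}):
  P1: blocked at fork node PriorPurchase ∈ conditioning set.
{PriorPurchase} satisfies the backdoor criterion.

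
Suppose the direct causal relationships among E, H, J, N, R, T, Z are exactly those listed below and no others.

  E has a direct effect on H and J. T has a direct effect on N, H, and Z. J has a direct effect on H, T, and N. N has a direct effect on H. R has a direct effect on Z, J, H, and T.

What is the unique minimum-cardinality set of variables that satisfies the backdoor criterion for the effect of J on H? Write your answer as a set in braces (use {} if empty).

Variables eligible for adjustment (non-descendants of J, excluding J and H): {E, R}.
Backdoor paths from J to H:
  P1: J <- R -> T -> N -> H
  P2: J <- R -> T -> H
  P3: J <- R -> Z <- T -> N -> H
  P4: J <- R -> Z <- T -> H
  P5: J <- R -> H
  P6: J <- E -> H
The empty set is not sufficient: P1 (J <- R -> T -> N -> H) has no collider blocking it and no conditioned non-collider, so it is open.
Try {E, R}:
  P1: blocked at fork node R ∈ conditioning set.
  P2: blocked at fork node R ∈ conditioning set.
  P3: blocked at fork node R ∈ conditioning set.
  P4: blocked at fork node R ∈ conditioning set.
  P5: blocked at fork node R ∈ conditioning set.
  P6: blocked at fork node E ∈ conditioning set.
{E, R} contains no descendant of J and blocks every backdoor path.
Every element of {E, R} is needed (dropping E leaves P6 open; dropping R leaves P1 open), so no proper subset is valid.
Among all size-2 subsets of the eligible variables, only {E, R} blocks every backdoor path, so it is the unique smallest valid adjustment set.

{E, R}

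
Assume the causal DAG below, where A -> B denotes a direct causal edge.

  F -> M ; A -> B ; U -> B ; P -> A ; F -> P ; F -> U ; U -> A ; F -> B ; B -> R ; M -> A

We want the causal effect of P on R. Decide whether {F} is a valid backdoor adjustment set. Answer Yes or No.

Backdoor paths from P to R (paths whose first edge points into P):
  P1: P <- F -> M -> A <- U -> B -> R
  P2: P <- F -> M -> A -> B -> R
  P3: P <- F -> U -> A -> B -> R
  P4: P <- F -> U -> B -> R
  P5: P <- F -> B -> R
Condition 1 (no descendant of P in the set): holds — descendants of P are {A, B, R}; none are in {F}.
Condition 2 (every backdoor path blocked by {F}):
  P1: blocked at fork node F ∈ conditioning set.
  P2: blocked at fork node F ∈ conditioning set.
  P3: blocked at fork node F ∈ conditioning set.
  P4: blocked at fork node F ∈ conditioning set.
  P5: blocked at fork node F ∈ conditioning set.
{F} satisfies the backdoor criterion.

Yes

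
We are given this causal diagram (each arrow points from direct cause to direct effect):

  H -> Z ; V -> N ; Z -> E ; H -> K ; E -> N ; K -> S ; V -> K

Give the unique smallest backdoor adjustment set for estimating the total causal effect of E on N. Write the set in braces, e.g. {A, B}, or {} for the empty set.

Variables eligible for adjustment (non-descendants of E, excluding E and N): {H, K, S, V, Z}.
Backdoor paths from E to N:
  P1: E <- Z <- H -> K <- V -> N
Each backdoor path contains an unconditioned collider, so every path is already blocked with the empty conditioning set:
  P1: blocked at collider K (neither it nor any descendant is in the conditioning set).
The empty set is therefore the unique smallest valid set.

{}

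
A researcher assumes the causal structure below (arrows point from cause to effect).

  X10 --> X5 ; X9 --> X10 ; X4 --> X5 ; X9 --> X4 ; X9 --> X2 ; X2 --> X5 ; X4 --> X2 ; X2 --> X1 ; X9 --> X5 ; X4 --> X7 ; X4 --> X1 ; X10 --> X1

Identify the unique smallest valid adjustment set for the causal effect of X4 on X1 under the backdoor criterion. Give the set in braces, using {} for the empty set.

{X9}

Variables eligible for adjustment (non-descendants of X4, excluding X4 and X1): {X10, X9}.
Backdoor paths from X4 to X1:
  P1: X4 <- X9 -> X10 -> X1
  P2: X4 <- X9 -> X10 -> X5 <- X2 -> X1
  P3: X4 <- X9 -> X2 -> X1
  P4: X4 <- X9 -> X2 -> X5 <- X10 -> X1
  P5: X4 <- X9 -> X5 <- X10 -> X1
  P6: X4 <- X9 -> X5 <- X2 -> X1
The empty set is not sufficient: P1 (X4 <- X9 -> X10 -> X1) has no collider blocking it and no conditioned non-collider, so it is open.
Try {X9}:
  P1: blocked at fork node X9 ∈ conditioning set.
  P2: blocked at fork node X9 ∈ conditioning set.
  P3: blocked at fork node X9 ∈ conditioning set.
  P4: blocked at fork node X9 ∈ conditioning set.
  P5: blocked at fork node X9 ∈ conditioning set.
  P6: blocked at fork node X9 ∈ conditioning set.
{X9} contains no descendant of X4 and blocks every backdoor path.
No other singleton works — e.g. {X10} leaves P3 open — so {X9} is the unique smallest valid adjustment set.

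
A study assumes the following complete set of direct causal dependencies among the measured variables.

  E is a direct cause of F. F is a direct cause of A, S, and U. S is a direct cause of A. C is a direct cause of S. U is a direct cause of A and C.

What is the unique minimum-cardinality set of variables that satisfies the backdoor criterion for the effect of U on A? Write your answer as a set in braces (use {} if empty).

{F}

Variables eligible for adjustment (non-descendants of U, excluding U and A): {E, F}.
Backdoor paths from U to A:
  P1: U <- F -> S -> A
  P2: U <- F -> A
The empty set is not sufficient: P1 (U <- F -> S -> A) has no collider blocking it and no conditioned non-collider, so it is open.
Try {F}:
  P1: blocked at fork node F ∈ conditioning set.
  P2: blocked at fork node F ∈ conditioning set.
{F} contains no descendant of U and blocks every backdoor path.
No other singleton works — e.g. {E} leaves P1 open — so {F} is the unique smallest valid adjustment set.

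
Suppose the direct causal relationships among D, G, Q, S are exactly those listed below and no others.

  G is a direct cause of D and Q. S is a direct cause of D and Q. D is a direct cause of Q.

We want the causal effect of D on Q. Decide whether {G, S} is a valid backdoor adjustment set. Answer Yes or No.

Backdoor paths from D to Q (paths whose first edge points into D):
  P1: D <- G -> Q
  P2: D <- S -> Q
Condition 1 (no descendant of D in the set): holds — descendants of D are {Q}; none are in {G, S}.
Condition 2 (every backdoor path blocked by {G, S}):
  P1: blocked at fork node G ∈ conditioning set.
  P2: blocked at fork node S ∈ conditioning set.
{G, S} satisfies the backdoor criterion.

Yes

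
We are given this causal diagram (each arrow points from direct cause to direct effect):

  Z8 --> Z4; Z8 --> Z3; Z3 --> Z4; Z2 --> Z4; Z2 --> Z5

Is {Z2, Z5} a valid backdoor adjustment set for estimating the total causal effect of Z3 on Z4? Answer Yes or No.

No

Backdoor paths from Z3 to Z4 (paths whose first edge points into Z3):
  P1: Z3 <- Z8 -> Z4
Condition 1 (no descendant of Z3 in the set): holds — descendants of Z3 are {Z4}; none are in {Z2, Z5}.
Condition 2 (every backdoor path blocked by {Z2, Z5}):
  P1: open — no interior node is in the conditioning set.
{Z2, Z5} does not satisfy the backdoor criterion.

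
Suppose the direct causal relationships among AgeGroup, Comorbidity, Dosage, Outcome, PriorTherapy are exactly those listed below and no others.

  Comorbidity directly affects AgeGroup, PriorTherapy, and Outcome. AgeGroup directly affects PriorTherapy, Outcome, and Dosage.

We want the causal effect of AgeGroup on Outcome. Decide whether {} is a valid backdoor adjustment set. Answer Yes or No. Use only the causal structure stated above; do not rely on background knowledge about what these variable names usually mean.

No

Backdoor paths from AgeGroup to Outcome (paths whose first edge points into AgeGroup):
  P1: AgeGroup <- Comorbidity -> Outcome
Condition 1 (no descendant of AgeGroup in the set): holds — descendants of AgeGroup are {Dosage, Outcome, PriorTherapy}; none are in {}.
Condition 2 (every backdoor path blocked by {}):
  P1: open — no interior node is in the conditioning set.
{} does not satisfy the backdoor criterion.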